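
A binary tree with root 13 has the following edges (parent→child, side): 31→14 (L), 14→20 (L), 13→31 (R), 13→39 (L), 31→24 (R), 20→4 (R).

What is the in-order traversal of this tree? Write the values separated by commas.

39, 13, 20, 4, 14, 31, 24

In-order visits the left subtree, then the node, then the right subtree.
At 13: go left to 39.
  39 is a leaf — visit 39.
Visit 13.
At 13: go right to 31.
  At 31: go left to 14.
    At 14: go left to 20.
      At 20: no left child.
      Visit 20.
      At 20: go right to 4.
        4 is a leaf — visit 4.
    Visit 14.
    At 14: no right child.
  Visit 31.
  At 31: go right to 24.
    24 is a leaf — visit 24.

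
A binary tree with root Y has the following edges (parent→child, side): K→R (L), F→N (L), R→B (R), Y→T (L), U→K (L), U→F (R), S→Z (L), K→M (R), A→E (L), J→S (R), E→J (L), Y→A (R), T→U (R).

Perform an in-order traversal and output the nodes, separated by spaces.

In-order visits the left subtree, then the node, then the right subtree.
At Y: go left to T.
  At T: no left child.
  Visit T.
  At T: go right to U.
    At U: go left to K.
      At K: go left to R.
        At R: no left child.
        Visit R.
        At R: go right to B.
          B is a leaf — visit B.
      Visit K.
      At K: go right to M.
        M is a leaf — visit M.
    Visit U.
    At U: go right to F.
      At F: go left to N.
        N is a leaf — visit N.
      Visit F.
      At F: no right child.
Visit Y.
At Y: go right to A.
  At A: go left to E.
    At E: go left to J.
      At J: no left child.
      Visit J.
      At J: go right to S.
        At S: go left to Z.
          Z is a leaf — visit Z.
        Visit S.
        At S: no right child.
    Visit E.
    At E: no right child.
  Visit A.
  At A: no right child.

T R B K M U N F Y J Z S E A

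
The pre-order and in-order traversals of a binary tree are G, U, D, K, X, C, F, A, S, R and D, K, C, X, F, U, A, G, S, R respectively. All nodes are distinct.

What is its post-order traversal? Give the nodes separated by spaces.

The first element of pre-order is the root; it splits in-order into left and right subtrees.
Root G: left subtree has 7 nodes {D, K, C, X, F, U, A}, right has 2 {S, R}.
  Root U: left subtree has 5 nodes {D, K, C, X, F}, right has 1 {A}.
    Root D: left subtree has 0 nodes { }, right has 4 {K, C, X, F}.
      Root K: left subtree has 0 nodes { }, right has 3 {C, X, F}.
        Root X: left subtree has 1 node {C}, right has 1 {F}.
  Root S: left subtree has 0 nodes { }, right has 1 {R}.

C F X K D A U R S G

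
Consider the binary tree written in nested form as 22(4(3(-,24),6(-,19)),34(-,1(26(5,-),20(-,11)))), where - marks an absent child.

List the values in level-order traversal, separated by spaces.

Level-order visits nodes level by level from the root, left to right within each level.
Level 0: 22
Level 1: 4, 34
Level 2: 3, 6, 1
Level 3: 24, 19, 26, 20
Level 4: 5, 11

22 4 34 3 6 1 24 19 26 20 5 11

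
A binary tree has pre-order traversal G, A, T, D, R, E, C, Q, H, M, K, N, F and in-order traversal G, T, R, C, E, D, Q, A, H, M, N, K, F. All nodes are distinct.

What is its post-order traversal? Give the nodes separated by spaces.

The first element of pre-order is the root; it splits in-order into left and right subtrees.
Root G: left subtree has 0 nodes { }, right has 12 {T, R, C, E, D, Q, A, H, M, N, K, F}.
  Root A: left subtree has 6 nodes {T, R, C, E, D, Q}, right has 5 {H, M, N, K, F}.
    Root T: left subtree has 0 nodes { }, right has 5 {R, C, E, D, Q}.
      Root D: left subtree has 3 nodes {R, C, E}, right has 1 {Q}.
        Root R: left subtree has 0 nodes { }, right has 2 {C, E}.
          Root E: left subtree has 1 node {C}, right has 0 { }.
    Root H: left subtree has 0 nodes { }, right has 4 {M, N, K, F}.
      Root M: left subtree has 0 nodes { }, right has 3 {N, K, F}.
        Root K: left subtree has 1 node {N}, right has 1 {F}.

C E R Q D T N F K M H A G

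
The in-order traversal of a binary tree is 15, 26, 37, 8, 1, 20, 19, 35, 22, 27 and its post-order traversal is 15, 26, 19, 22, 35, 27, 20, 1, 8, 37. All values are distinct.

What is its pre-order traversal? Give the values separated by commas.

37, 26, 15, 8, 1, 20, 27, 35, 19, 22

The last element of post-order is the root; it splits in-order into left and right subtrees.
Root 37: left subtree has 2 nodes {15, 26}, right has 7 {8, 1, 20, 19, 35, 22, 27}.
  Root 26: left subtree has 1 node {15}, right has 0 { }.
  Root 8: left subtree has 0 nodes { }, right has 6 {1, 20, 19, 35, 22, 27}.
    Root 1: left subtree has 0 nodes { }, right has 5 {20, 19, 35, 22, 27}.
      Root 20: left subtree has 0 nodes { }, right has 4 {19, 35, 22, 27}.
        Root 27: left subtree has 3 nodes {19, 35, 22}, right has 0 { }.
          Root 35: left subtree has 1 node {19}, right has 1 {22}.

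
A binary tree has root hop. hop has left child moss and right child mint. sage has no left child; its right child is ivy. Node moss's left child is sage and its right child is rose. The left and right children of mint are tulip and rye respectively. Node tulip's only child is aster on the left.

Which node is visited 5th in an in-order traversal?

In-order visits the left subtree, then the node, then the right subtree.
At hop: go left to moss.
  At moss: go left to sage.
    At sage: no left child.
    Visit sage.
    At sage: go right to ivy.
      ivy is a leaf — visit ivy.
  Visit moss.
  At moss: go right to rose.
    rose is a leaf — visit rose.
Visit hop.
At hop: go right to mint.
  At mint: go left to tulip.
    At tulip: go left to aster.
      aster is a leaf — visit aster.
    Visit tulip.
    At tulip: no right child.
  Visit mint.
  At mint: go right to rye.
    rye is a leaf — visit rye.
Full in-order sequence: sage, ivy, moss, rose, hop, aster, tulip, mint, rye.

hop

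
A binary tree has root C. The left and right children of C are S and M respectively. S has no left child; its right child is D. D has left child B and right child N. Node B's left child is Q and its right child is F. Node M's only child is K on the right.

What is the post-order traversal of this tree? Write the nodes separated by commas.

Q, F, B, N, D, S, K, M, C

Post-order visits the left subtree, then the right subtree, then the node.
At C: go left to S.
  At S: no left child.
  At S: go right to D.
    At D: go left to B.
      At B: go left to Q.
        Q is a leaf — visit Q.
      At B: go right to F.
        F is a leaf — visit F.
      Visit B.
    At D: go right to N.
      N is a leaf — visit N.
    Visit D.
  Visit S.
At C: go right to M.
  At M: no left child.
  At M: go right to K.
    K is a leaf — visit K.
  Visit M.
Visit C.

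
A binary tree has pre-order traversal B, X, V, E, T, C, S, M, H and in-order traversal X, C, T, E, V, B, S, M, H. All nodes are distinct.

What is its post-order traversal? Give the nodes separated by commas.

C, T, E, V, X, H, M, S, B

The first element of pre-order is the root; it splits in-order into left and right subtrees.
Root B: left subtree has 5 nodes {X, C, T, E, V}, right has 3 {S, M, H}.
  Root X: left subtree has 0 nodes { }, right has 4 {C, T, E, V}.
    Root V: left subtree has 3 nodes {C, T, E}, right has 0 { }.
      Root E: left subtree has 2 nodes {C, T}, right has 0 { }.
        Root T: left subtree has 1 node {C}, right has 0 { }.
  Root S: left subtree has 0 nodes { }, right has 2 {M, H}.
    Root M: left subtree has 0 nodes { }, right has 1 {H}.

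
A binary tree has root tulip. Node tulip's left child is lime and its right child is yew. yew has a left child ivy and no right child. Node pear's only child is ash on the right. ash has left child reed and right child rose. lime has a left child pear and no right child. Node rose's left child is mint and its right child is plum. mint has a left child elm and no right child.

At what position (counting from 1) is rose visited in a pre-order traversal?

Pre-order visits the node, then its left subtree, then its right subtree.
Visit tulip.
At tulip: go left to lime.
  Visit lime.
  At lime: go left to pear.
    Visit pear.
    At pear: no left child.
    At pear: go right to ash.
      Visit ash.
      At ash: go left to reed.
        reed is a leaf — visit reed.
      At ash: go right to rose.
        Visit rose.
        At rose: go left to mint.
          Visit mint.
          At mint: go left to elm.
            elm is a leaf — visit elm.
          At mint: no right child.
        At rose: go right to plum.
          plum is a leaf — visit plum.
  At lime: no right child.
At tulip: go right to yew.
  Visit yew.
  At yew: go left to ivy.
    ivy is a leaf — visit ivy.
  At yew: no right child.
Full pre-order sequence: tulip, lime, pear, ash, reed, rose, mint, elm, plum, yew, ivy.

6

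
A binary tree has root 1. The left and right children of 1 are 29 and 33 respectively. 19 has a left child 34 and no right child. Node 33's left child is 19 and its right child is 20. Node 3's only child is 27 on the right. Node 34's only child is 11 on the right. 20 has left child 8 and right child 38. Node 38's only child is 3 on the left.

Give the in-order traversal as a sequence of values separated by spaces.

29 1 34 11 19 33 8 20 3 27 38

In-order visits the left subtree, then the node, then the right subtree.
At 1: go left to 29.
  29 is a leaf — visit 29.
Visit 1.
At 1: go right to 33.
  At 33: go left to 19.
    At 19: go left to 34.
      At 34: no left child.
      Visit 34.
      At 34: go right to 11.
        11 is a leaf — visit 11.
    Visit 19.
    At 19: no right child.
  Visit 33.
  At 33: go right to 20.
    At 20: go left to 8.
      8 is a leaf — visit 8.
    Visit 20.
    At 20: go right to 38.
      At 38: go left to 3.
        At 3: no left child.
        Visit 3.
        At 3: go right to 27.
          27 is a leaf — visit 27.
      Visit 38.
      At 38: no right child.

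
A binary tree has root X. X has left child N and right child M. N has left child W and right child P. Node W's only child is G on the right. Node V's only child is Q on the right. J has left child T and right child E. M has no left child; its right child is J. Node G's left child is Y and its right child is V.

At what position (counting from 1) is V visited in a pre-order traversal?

Pre-order visits the node, then its left subtree, then its right subtree.
Visit X.
At X: go left to N.
  Visit N.
  At N: go left to W.
    Visit W.
    At W: no left child.
    At W: go right to G.
      Visit G.
      At G: go left to Y.
        Y is a leaf — visit Y.
      At G: go right to V.
        Visit V.
        At V: no left child.
        At V: go right to Q.
          Q is a leaf — visit Q.
  At N: go right to P.
    P is a leaf — visit P.
At X: go right to M.
  Visit M.
  At M: no left child.
  At M: go right to J.
    Visit J.
    At J: go left to T.
      T is a leaf — visit T.
    At J: go right to E.
      E is a leaf — visit E.
Full pre-order sequence: X, N, W, G, Y, V, Q, P, M, J, T, E.

6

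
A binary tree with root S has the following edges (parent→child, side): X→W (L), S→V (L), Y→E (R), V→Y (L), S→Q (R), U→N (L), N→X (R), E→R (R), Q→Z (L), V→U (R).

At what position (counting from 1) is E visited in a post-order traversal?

2

Post-order visits the left subtree, then the right subtree, then the node.
At S: go left to V.
  At V: go left to Y.
    At Y: no left child.
    At Y: go right to E.
      At E: no left child.
      At E: go right to R.
        R is a leaf — visit R.
      Visit E.
    Visit Y.
  At V: go right to U.
    At U: go left to N.
      At N: no left child.
      At N: go right to X.
        At X: go left to W.
          W is a leaf — visit W.
        At X: no right child.
        Visit X.
      Visit N.
    At U: no right child.
    Visit U.
  Visit V.
At S: go right to Q.
  At Q: go left to Z.
    Z is a leaf — visit Z.
  At Q: no right child.
  Visit Q.
Visit S.
Full post-order sequence: R, E, Y, W, X, N, U, V, Z, Q, S.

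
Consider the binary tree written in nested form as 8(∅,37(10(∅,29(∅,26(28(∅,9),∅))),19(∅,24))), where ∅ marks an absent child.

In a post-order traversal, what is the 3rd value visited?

Post-order visits the left subtree, then the right subtree, then the node.
At 8: no left child.
At 8: go right to 37.
  At 37: go left to 10.
    At 10: no left child.
    At 10: go right to 29.
      At 29: no left child.
      At 29: go right to 26.
        At 26: go left to 28.
          At 28: no left child.
          At 28: go right to 9.
            9 is a leaf — visit 9.
          Visit 28.
        At 26: no right child.
        Visit 26.
      Visit 29.
    Visit 10.
  At 37: go right to 19.
    At 19: no left child.
    At 19: go right to 24.
      24 is a leaf — visit 24.
    Visit 19.
  Visit 37.
Visit 8.
Full post-order sequence: 9, 28, 26, 29, 10, 24, 19, 37, 8.

26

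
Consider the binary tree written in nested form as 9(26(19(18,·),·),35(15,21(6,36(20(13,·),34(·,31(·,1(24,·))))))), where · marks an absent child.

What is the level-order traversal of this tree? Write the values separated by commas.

Level-order visits nodes level by level from the root, left to right within each level.
Level 0: 9
Level 1: 26, 35
Level 2: 19, 15, 21
Level 3: 18, 6, 36
Level 4: 20, 34
Level 5: 13, 31
Level 6: 1
Level 7: 24

9, 26, 35, 19, 15, 21, 18, 6, 36, 20, 34, 13, 31, 1, 24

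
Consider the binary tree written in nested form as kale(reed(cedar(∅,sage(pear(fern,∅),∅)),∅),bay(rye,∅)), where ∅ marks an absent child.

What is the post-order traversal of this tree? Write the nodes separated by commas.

fern, pear, sage, cedar, reed, rye, bay, kale

Post-order visits the left subtree, then the right subtree, then the node.
At kale: go left to reed.
  At reed: go left to cedar.
    At cedar: no left child.
    At cedar: go right to sage.
      At sage: go left to pear.
        At pear: go left to fern.
          fern is a leaf — visit fern.
        At pear: no right child.
        Visit pear.
      At sage: no right child.
      Visit sage.
    Visit cedar.
  At reed: no right child.
  Visit reed.
At kale: go right to bay.
  At bay: go left to rye.
    rye is a leaf — visit rye.
  At bay: no right child.
  Visit bay.
Visit kale.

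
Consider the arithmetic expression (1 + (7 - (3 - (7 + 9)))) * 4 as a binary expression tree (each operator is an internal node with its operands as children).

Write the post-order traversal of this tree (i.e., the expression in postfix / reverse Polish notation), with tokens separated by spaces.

Post-order on an expression tree gives postfix notation: for each operator, emit left operand, right operand, then the operator.

1 7 3 7 9 + - - + 4 *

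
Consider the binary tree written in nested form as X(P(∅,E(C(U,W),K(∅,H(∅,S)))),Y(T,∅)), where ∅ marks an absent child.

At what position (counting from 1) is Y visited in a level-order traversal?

Level-order visits nodes level by level from the root, left to right within each level.
Level 0: X
Level 1: P, Y
Level 2: E, T
Level 3: C, K
Level 4: U, W, H
Level 5: S
Full level-order sequence: X, P, Y, E, T, C, K, U, W, H, S.

3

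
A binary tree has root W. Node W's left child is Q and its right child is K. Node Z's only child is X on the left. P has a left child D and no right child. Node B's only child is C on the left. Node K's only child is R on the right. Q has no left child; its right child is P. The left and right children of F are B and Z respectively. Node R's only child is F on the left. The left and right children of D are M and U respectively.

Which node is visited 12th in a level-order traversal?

C

Level-order visits nodes level by level from the root, left to right within each level.
Level 0: W
Level 1: Q, K
Level 2: P, R
Level 3: D, F
Level 4: M, U, B, Z
Level 5: C, X
Full level-order sequence: W, Q, K, P, R, D, F, M, U, B, Z, C, X.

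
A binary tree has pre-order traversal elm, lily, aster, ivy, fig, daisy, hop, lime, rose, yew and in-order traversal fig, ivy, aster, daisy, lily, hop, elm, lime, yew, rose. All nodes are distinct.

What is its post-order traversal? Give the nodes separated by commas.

fig, ivy, daisy, aster, hop, lily, yew, rose, lime, elm

The first element of pre-order is the root; it splits in-order into left and right subtrees.
Root elm: left subtree has 6 nodes {fig, ivy, aster, daisy, lily, hop}, right has 3 {lime, yew, rose}.
  Root lily: left subtree has 4 nodes {fig, ivy, aster, daisy}, right has 1 {hop}.
    Root aster: left subtree has 2 nodes {fig, ivy}, right has 1 {daisy}.
      Root ivy: left subtree has 1 node {fig}, right has 0 { }.
  Root lime: left subtree has 0 nodes { }, right has 2 {yew, rose}.
    Root rose: left subtree has 1 node {yew}, right has 0 { }.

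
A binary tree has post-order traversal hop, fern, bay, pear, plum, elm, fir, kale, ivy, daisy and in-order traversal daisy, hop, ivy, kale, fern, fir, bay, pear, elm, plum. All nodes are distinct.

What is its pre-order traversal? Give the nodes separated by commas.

daisy, ivy, hop, kale, fir, fern, elm, pear, bay, plum

The last element of post-order is the root; it splits in-order into left and right subtrees.
Root daisy: left subtree has 0 nodes { }, right has 9 {hop, ivy, kale, fern, fir, bay, pear, elm, plum}.
  Root ivy: left subtree has 1 node {hop}, right has 7 {kale, fern, fir, bay, pear, elm, plum}.
    Root kale: left subtree has 0 nodes { }, right has 6 {fern, fir, bay, pear, elm, plum}.
      Root fir: left subtree has 1 node {fern}, right has 4 {bay, pear, elm, plum}.
        Root elm: left subtree has 2 nodes {bay, pear}, right has 1 {plum}.
          Root pear: left subtree has 1 node {bay}, right has 0 { }.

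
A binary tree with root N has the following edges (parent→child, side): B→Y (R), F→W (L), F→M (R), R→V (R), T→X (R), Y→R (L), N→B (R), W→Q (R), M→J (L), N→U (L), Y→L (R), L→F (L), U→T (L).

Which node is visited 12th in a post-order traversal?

Y

Post-order visits the left subtree, then the right subtree, then the node.
At N: go left to U.
  At U: go left to T.
    At T: no left child.
    At T: go right to X.
      X is a leaf — visit X.
    Visit T.
  At U: no right child.
  Visit U.
At N: go right to B.
  At B: no left child.
  At B: go right to Y.
    At Y: go left to R.
      At R: no left child.
      At R: go right to V.
        V is a leaf — visit V.
      Visit R.
    At Y: go right to L.
      At L: go left to F.
        At F: go left to W.
          At W: no left child.
          At W: go right to Q.
            Q is a leaf — visit Q.
          Visit W.
        At F: go right to M.
          At M: go left to J.
            J is a leaf — visit J.
          At M: no right child.
          Visit M.
        Visit F.
      At L: no right child.
      Visit L.
    Visit Y.
  Visit B.
Visit N.
Full post-order sequence: X, T, U, V, R, Q, W, J, M, F, L, Y, B, N.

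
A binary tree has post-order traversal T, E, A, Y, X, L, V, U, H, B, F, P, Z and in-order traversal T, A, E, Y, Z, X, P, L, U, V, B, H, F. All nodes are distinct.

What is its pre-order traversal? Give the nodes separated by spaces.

Z Y A T E P X F B U L V H

The last element of post-order is the root; it splits in-order into left and right subtrees.
Root Z: left subtree has 4 nodes {T, A, E, Y}, right has 8 {X, P, L, U, V, B, H, F}.
  Root Y: left subtree has 3 nodes {T, A, E}, right has 0 { }.
    Root A: left subtree has 1 node {T}, right has 1 {E}.
  Root P: left subtree has 1 node {X}, right has 6 {L, U, V, B, H, F}.
    Root F: left subtree has 5 nodes {L, U, V, B, H}, right has 0 { }.
      Root B: left subtree has 3 nodes {L, U, V}, right has 1 {H}.
        Root U: left subtree has 1 node {L}, right has 1 {V}.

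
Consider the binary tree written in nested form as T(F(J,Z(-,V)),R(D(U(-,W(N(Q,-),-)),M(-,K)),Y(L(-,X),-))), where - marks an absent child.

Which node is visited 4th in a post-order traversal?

Post-order visits the left subtree, then the right subtree, then the node.
At T: go left to F.
  At F: go left to J.
    J is a leaf — visit J.
  At F: go right to Z.
    At Z: no left child.
    At Z: go right to V.
      V is a leaf — visit V.
    Visit Z.
  Visit F.
At T: go right to R.
  At R: go left to D.
    At D: go left to U.
      At U: no left child.
      At U: go right to W.
        At W: go left to N.
          At N: go left to Q.
            Q is a leaf — visit Q.
          At N: no right child.
          Visit N.
        At W: no right child.
        Visit W.
      Visit U.
    At D: go right to M.
      At M: no left child.
      At M: go right to K.
        K is a leaf — visit K.
      Visit M.
    Visit D.
  At R: go right to Y.
    At Y: go left to L.
      At L: no left child.
      At L: go right to X.
        X is a leaf — visit X.
      Visit L.
    At Y: no right child.
    Visit Y.
  Visit R.
Visit T.
Full post-order sequence: J, V, Z, F, Q, N, W, U, K, M, D, X, L, Y, R, T.

F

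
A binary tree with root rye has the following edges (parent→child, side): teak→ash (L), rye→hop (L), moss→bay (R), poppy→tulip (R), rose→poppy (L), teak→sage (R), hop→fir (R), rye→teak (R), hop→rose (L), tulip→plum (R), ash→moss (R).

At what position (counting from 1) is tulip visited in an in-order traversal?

In-order visits the left subtree, then the node, then the right subtree.
At rye: go left to hop.
  At hop: go left to rose.
    At rose: go left to poppy.
      At poppy: no left child.
      Visit poppy.
      At poppy: go right to tulip.
        At tulip: no left child.
        Visit tulip.
        At tulip: go right to plum.
          plum is a leaf — visit plum.
    Visit rose.
    At rose: no right child.
  Visit hop.
  At hop: go right to fir.
    fir is a leaf — visit fir.
Visit rye.
At rye: go right to teak.
  At teak: go left to ash.
    At ash: no left child.
    Visit ash.
    At ash: go right to moss.
      At moss: no left child.
      Visit moss.
      At moss: go right to bay.
        bay is a leaf — visit bay.
  Visit teak.
  At teak: go right to sage.
    sage is a leaf — visit sage.
Full in-order sequence: poppy, tulip, plum, rose, hop, fir, rye, ash, moss, bay, teak, sage.

2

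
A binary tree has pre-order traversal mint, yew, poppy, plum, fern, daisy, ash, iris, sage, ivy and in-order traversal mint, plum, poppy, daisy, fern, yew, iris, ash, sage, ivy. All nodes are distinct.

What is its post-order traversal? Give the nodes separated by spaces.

The first element of pre-order is the root; it splits in-order into left and right subtrees.
Root mint: left subtree has 0 nodes { }, right has 9 {plum, poppy, daisy, fern, yew, iris, ash, sage, ivy}.
  Root yew: left subtree has 4 nodes {plum, poppy, daisy, fern}, right has 4 {iris, ash, sage, ivy}.
    Root poppy: left subtree has 1 node {plum}, right has 2 {daisy, fern}.
      Root fern: left subtree has 1 node {daisy}, right has 0 { }.
    Root ash: left subtree has 1 node {iris}, right has 2 {sage, ivy}.
      Root sage: left subtree has 0 nodes { }, right has 1 {ivy}.

plum daisy fern poppy iris ivy sage ash yew mint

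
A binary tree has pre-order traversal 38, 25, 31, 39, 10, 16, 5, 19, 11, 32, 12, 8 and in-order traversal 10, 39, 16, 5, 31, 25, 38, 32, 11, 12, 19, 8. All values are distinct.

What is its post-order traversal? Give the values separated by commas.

10, 5, 16, 39, 31, 25, 32, 12, 11, 8, 19, 38

The first element of pre-order is the root; it splits in-order into left and right subtrees.
Root 38: left subtree has 6 nodes {10, 39, 16, 5, 31, 25}, right has 5 {32, 11, 12, 19, 8}.
  Root 25: left subtree has 5 nodes {10, 39, 16, 5, 31}, right has 0 { }.
    Root 31: left subtree has 4 nodes {10, 39, 16, 5}, right has 0 { }.
      Root 39: left subtree has 1 node {10}, right has 2 {16, 5}.
        Root 16: left subtree has 0 nodes { }, right has 1 {5}.
  Root 19: left subtree has 3 nodes {32, 11, 12}, right has 1 {8}.
    Root 11: left subtree has 1 node {32}, right has 1 {12}.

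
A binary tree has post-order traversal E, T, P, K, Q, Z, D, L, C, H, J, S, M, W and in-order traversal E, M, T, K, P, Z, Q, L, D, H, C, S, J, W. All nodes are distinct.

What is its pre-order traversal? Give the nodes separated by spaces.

The last element of post-order is the root; it splits in-order into left and right subtrees.
Root W: left subtree has 13 nodes {E, M, T, K, P, Z, Q, L, D, H, C, S, J}, right has 0 { }.
  Root M: left subtree has 1 node {E}, right has 11 {T, K, P, Z, Q, L, D, H, C, S, J}.
    Root S: left subtree has 9 nodes {T, K, P, Z, Q, L, D, H, C}, right has 1 {J}.
      Root H: left subtree has 7 nodes {T, K, P, Z, Q, L, D}, right has 1 {C}.
        Root L: left subtree has 5 nodes {T, K, P, Z, Q}, right has 1 {D}.
          Root Z: left subtree has 3 nodes {T, K, P}, right has 1 {Q}.
            Root K: left subtree has 1 node {T}, right has 1 {P}.

W M E S H L Z K T P Q D C J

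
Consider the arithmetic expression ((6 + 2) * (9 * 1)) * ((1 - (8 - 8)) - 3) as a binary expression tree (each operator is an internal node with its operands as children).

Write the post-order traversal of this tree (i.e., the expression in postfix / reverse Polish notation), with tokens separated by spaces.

Post-order on an expression tree gives postfix notation: for each operator, emit left operand, right operand, then the operator.

6 2 + 9 1 * * 1 8 8 - - 3 - *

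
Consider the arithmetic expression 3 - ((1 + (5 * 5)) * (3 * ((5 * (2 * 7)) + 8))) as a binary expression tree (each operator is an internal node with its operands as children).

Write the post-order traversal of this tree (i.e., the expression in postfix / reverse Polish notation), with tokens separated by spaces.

3 1 5 5 * + 3 5 2 7 * * 8 + * * -

Post-order on an expression tree gives postfix notation: for each operator, emit left operand, right operand, then the operator.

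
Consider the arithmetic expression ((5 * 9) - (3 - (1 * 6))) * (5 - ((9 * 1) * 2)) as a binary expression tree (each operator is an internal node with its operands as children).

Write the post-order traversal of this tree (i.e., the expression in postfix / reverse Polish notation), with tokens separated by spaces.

Post-order on an expression tree gives postfix notation: for each operator, emit left operand, right operand, then the operator.

5 9 * 3 1 6 * - - 5 9 1 * 2 * - *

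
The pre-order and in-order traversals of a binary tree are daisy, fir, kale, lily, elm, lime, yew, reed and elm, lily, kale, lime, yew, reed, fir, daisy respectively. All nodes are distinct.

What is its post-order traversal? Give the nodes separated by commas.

The first element of pre-order is the root; it splits in-order into left and right subtrees.
Root daisy: left subtree has 7 nodes {elm, lily, kale, lime, yew, reed, fir}, right has 0 { }.
  Root fir: left subtree has 6 nodes {elm, lily, kale, lime, yew, reed}, right has 0 { }.
    Root kale: left subtree has 2 nodes {elm, lily}, right has 3 {lime, yew, reed}.
      Root lily: left subtree has 1 node {elm}, right has 0 { }.
      Root lime: left subtree has 0 nodes { }, right has 2 {yew, reed}.
        Root yew: left subtree has 0 nodes { }, right has 1 {reed}.

elm, lily, reed, yew, lime, kale, fir, daisy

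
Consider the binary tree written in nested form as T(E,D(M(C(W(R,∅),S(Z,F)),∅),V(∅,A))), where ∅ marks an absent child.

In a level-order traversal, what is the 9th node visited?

Level-order visits nodes level by level from the root, left to right within each level.
Level 0: T
Level 1: E, D
Level 2: M, V
Level 3: C, A
Level 4: W, S
Level 5: R, Z, F
Full level-order sequence: T, E, D, M, V, C, A, W, S, R, Z, F.

S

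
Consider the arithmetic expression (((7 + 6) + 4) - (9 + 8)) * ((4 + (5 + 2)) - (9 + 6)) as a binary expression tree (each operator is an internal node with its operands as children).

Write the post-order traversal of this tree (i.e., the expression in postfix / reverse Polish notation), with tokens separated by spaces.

7 6 + 4 + 9 8 + - 4 5 2 + + 9 6 + - *

Post-order on an expression tree gives postfix notation: for each operator, emit left operand, right operand, then the operator.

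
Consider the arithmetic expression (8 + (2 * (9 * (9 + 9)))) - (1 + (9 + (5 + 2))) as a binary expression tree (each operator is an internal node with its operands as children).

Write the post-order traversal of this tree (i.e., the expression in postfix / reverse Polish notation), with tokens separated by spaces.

8 2 9 9 9 + * * + 1 9 5 2 + + + -

Post-order on an expression tree gives postfix notation: for each operator, emit left operand, right operand, then the operator.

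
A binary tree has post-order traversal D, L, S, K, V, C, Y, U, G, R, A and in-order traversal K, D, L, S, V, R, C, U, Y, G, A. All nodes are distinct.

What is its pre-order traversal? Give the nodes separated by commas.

A, R, V, K, S, L, D, G, U, C, Y

The last element of post-order is the root; it splits in-order into left and right subtrees.
Root A: left subtree has 10 nodes {K, D, L, S, V, R, C, U, Y, G}, right has 0 { }.
  Root R: left subtree has 5 nodes {K, D, L, S, V}, right has 4 {C, U, Y, G}.
    Root V: left subtree has 4 nodes {K, D, L, S}, right has 0 { }.
      Root K: left subtree has 0 nodes { }, right has 3 {D, L, S}.
        Root S: left subtree has 2 nodes {D, L}, right has 0 { }.
          Root L: left subtree has 1 node {D}, right has 0 { }.
    Root G: left subtree has 3 nodes {C, U, Y}, right has 0 { }.
      Root U: left subtree has 1 node {C}, right has 1 {Y}.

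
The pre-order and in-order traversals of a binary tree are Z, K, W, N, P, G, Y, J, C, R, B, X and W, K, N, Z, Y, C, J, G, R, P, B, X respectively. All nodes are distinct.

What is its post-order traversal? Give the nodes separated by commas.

W, N, K, C, J, Y, R, G, X, B, P, Z

The first element of pre-order is the root; it splits in-order into left and right subtrees.
Root Z: left subtree has 3 nodes {W, K, N}, right has 8 {Y, C, J, G, R, P, B, X}.
  Root K: left subtree has 1 node {W}, right has 1 {N}.
  Root P: left subtree has 5 nodes {Y, C, J, G, R}, right has 2 {B, X}.
    Root G: left subtree has 3 nodes {Y, C, J}, right has 1 {R}.
      Root Y: left subtree has 0 nodes { }, right has 2 {C, J}.
        Root J: left subtree has 1 node {C}, right has 0 { }.
    Root B: left subtree has 0 nodes { }, right has 1 {X}.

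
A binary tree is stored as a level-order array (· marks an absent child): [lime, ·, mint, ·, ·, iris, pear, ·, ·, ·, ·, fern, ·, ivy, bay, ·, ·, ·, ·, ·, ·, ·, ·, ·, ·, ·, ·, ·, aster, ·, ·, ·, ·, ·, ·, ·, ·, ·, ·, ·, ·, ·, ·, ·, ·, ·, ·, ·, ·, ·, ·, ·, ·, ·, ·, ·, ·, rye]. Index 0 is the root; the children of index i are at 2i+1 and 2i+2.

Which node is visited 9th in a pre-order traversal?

bay

Pre-order visits the node, then its left subtree, then its right subtree.
Visit lime.
At lime: no left child.
At lime: go right to mint.
  Visit mint.
  At mint: go left to iris.
    Visit iris.
    At iris: go left to fern.
      fern is a leaf — visit fern.
    At iris: no right child.
  At mint: go right to pear.
    Visit pear.
    At pear: go left to ivy.
      Visit ivy.
      At ivy: no left child.
      At ivy: go right to aster.
        Visit aster.
        At aster: go left to rye.
          rye is a leaf — visit rye.
        At aster: no right child.
    At pear: go right to bay.
      bay is a leaf — visit bay.
Full pre-order sequence: lime, mint, iris, fern, pear, ivy, aster, rye, bay.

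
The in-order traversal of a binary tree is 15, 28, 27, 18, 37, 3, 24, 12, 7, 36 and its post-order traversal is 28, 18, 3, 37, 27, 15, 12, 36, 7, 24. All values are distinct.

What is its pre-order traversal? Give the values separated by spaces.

The last element of post-order is the root; it splits in-order into left and right subtrees.
Root 24: left subtree has 6 nodes {15, 28, 27, 18, 37, 3}, right has 3 {12, 7, 36}.
  Root 15: left subtree has 0 nodes { }, right has 5 {28, 27, 18, 37, 3}.
    Root 27: left subtree has 1 node {28}, right has 3 {18, 37, 3}.
      Root 37: left subtree has 1 node {18}, right has 1 {3}.
  Root 7: left subtree has 1 node {12}, right has 1 {36}.

24 15 27 28 37 18 3 7 12 36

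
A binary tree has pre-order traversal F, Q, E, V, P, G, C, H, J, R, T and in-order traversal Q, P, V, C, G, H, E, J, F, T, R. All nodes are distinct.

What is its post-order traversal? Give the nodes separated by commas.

The first element of pre-order is the root; it splits in-order into left and right subtrees.
Root F: left subtree has 8 nodes {Q, P, V, C, G, H, E, J}, right has 2 {T, R}.
  Root Q: left subtree has 0 nodes { }, right has 7 {P, V, C, G, H, E, J}.
    Root E: left subtree has 5 nodes {P, V, C, G, H}, right has 1 {J}.
      Root V: left subtree has 1 node {P}, right has 3 {C, G, H}.
        Root G: left subtree has 1 node {C}, right has 1 {H}.
  Root R: left subtree has 1 node {T}, right has 0 { }.

P, C, H, G, V, J, E, Q, T, R, F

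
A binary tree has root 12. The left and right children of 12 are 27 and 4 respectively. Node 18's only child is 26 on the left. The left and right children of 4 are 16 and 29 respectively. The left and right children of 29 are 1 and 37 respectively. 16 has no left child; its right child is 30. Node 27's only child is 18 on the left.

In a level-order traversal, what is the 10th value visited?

Level-order visits nodes level by level from the root, left to right within each level.
Level 0: 12
Level 1: 27, 4
Level 2: 18, 16, 29
Level 3: 26, 30, 1, 37
Full level-order sequence: 12, 27, 4, 18, 16, 29, 26, 30, 1, 37.

37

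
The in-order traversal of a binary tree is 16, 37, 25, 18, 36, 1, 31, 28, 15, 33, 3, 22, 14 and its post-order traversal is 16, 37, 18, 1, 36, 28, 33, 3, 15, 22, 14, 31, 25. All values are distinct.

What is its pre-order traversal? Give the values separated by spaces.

25 37 16 31 36 18 1 14 22 15 28 3 33

The last element of post-order is the root; it splits in-order into left and right subtrees.
Root 25: left subtree has 2 nodes {16, 37}, right has 10 {18, 36, 1, 31, 28, 15, 33, 3, 22, 14}.
  Root 37: left subtree has 1 node {16}, right has 0 { }.
  Root 31: left subtree has 3 nodes {18, 36, 1}, right has 6 {28, 15, 33, 3, 22, 14}.
    Root 36: left subtree has 1 node {18}, right has 1 {1}.
    Root 14: left subtree has 5 nodes {28, 15, 33, 3, 22}, right has 0 { }.
      Root 22: left subtree has 4 nodes {28, 15, 33, 3}, right has 0 { }.
        Root 15: left subtree has 1 node {28}, right has 2 {33, 3}.
          Root 3: left subtree has 1 node {33}, right has 0 { }.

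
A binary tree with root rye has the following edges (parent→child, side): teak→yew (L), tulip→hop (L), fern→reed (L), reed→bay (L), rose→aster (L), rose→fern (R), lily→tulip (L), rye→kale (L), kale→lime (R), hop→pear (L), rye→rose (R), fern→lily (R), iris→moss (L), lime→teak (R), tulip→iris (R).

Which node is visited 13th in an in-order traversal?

tulip

In-order visits the left subtree, then the node, then the right subtree.
At rye: go left to kale.
  At kale: no left child.
  Visit kale.
  At kale: go right to lime.
    At lime: no left child.
    Visit lime.
    At lime: go right to teak.
      At teak: go left to yew.
        yew is a leaf — visit yew.
      Visit teak.
      At teak: no right child.
Visit rye.
At rye: go right to rose.
  At rose: go left to aster.
    aster is a leaf — visit aster.
  Visit rose.
  At rose: go right to fern.
    At fern: go left to reed.
      At reed: go left to bay.
        bay is a leaf — visit bay.
      Visit reed.
      At reed: no right child.
    Visit fern.
    At fern: go right to lily.
      At lily: go left to tulip.
        At tulip: go left to hop.
          At hop: go left to pear.
            pear is a leaf — visit pear.
          Visit hop.
          At hop: no right child.
        Visit tulip.
        At tulip: go right to iris.
          At iris: go left to moss.
            moss is a leaf — visit moss.
          Visit iris.
          At iris: no right child.
      Visit lily.
      At lily: no right child.
Full in-order sequence: kale, lime, yew, teak, rye, aster, rose, bay, reed, fern, pear, hop, tulip, moss, iris, lily.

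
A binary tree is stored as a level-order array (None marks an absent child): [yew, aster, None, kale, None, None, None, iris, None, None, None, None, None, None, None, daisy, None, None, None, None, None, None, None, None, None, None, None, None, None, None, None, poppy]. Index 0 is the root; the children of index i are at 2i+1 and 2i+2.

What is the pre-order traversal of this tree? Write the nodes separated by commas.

Pre-order visits the node, then its left subtree, then its right subtree.
Visit yew.
At yew: go left to aster.
  Visit aster.
  At aster: go left to kale.
    Visit kale.
    At kale: go left to iris.
      Visit iris.
      At iris: go left to daisy.
        Visit daisy.
        At daisy: go left to poppy.
          poppy is a leaf — visit poppy.
        At daisy: no right child.
      At iris: no right child.
    At kale: no right child.
  At aster: no right child.
At yew: no right child.

yew, aster, kale, iris, daisy, poppy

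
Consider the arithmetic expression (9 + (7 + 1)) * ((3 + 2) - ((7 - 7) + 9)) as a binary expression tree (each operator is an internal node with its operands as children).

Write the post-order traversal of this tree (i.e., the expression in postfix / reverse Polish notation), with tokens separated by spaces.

Post-order on an expression tree gives postfix notation: for each operator, emit left operand, right operand, then the operator.

9 7 1 + + 3 2 + 7 7 - 9 + - *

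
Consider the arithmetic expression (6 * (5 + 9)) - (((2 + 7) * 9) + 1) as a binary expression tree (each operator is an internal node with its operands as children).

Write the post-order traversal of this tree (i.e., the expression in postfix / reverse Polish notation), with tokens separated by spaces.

6 5 9 + * 2 7 + 9 * 1 + -

Post-order on an expression tree gives postfix notation: for each operator, emit left operand, right operand, then the operator.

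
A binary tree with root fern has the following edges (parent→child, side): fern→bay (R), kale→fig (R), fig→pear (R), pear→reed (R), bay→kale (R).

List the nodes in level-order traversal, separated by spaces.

Level-order visits nodes level by level from the root, left to right within each level.
Level 0: fern
Level 1: bay
Level 2: kale
Level 3: fig
Level 4: pear
Level 5: reed

fern bay kale fig pear reed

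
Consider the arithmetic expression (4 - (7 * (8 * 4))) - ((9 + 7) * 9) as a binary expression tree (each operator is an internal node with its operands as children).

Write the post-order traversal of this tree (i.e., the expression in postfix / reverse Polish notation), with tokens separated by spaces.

4 7 8 4 * * - 9 7 + 9 * -

Post-order on an expression tree gives postfix notation: for each operator, emit left operand, right operand, then the operator.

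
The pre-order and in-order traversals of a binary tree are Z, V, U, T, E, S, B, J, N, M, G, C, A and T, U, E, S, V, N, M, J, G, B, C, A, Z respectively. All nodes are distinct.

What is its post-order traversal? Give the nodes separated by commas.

The first element of pre-order is the root; it splits in-order into left and right subtrees.
Root Z: left subtree has 12 nodes {T, U, E, S, V, N, M, J, G, B, C, A}, right has 0 { }.
  Root V: left subtree has 4 nodes {T, U, E, S}, right has 7 {N, M, J, G, B, C, A}.
    Root U: left subtree has 1 node {T}, right has 2 {E, S}.
      Root E: left subtree has 0 nodes { }, right has 1 {S}.
    Root B: left subtree has 4 nodes {N, M, J, G}, right has 2 {C, A}.
      Root J: left subtree has 2 nodes {N, M}, right has 1 {G}.
        Root N: left subtree has 0 nodes { }, right has 1 {M}.
      Root C: left subtree has 0 nodes { }, right has 1 {A}.

T, S, E, U, M, N, G, J, A, C, B, V, Z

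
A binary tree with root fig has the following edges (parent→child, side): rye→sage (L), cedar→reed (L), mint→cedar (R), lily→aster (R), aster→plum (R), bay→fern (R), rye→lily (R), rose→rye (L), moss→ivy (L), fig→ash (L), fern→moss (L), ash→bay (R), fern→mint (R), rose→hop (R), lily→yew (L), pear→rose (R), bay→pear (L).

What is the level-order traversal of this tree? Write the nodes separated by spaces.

fig ash bay pear fern rose moss mint rye hop ivy cedar sage lily reed yew aster plum

Level-order visits nodes level by level from the root, left to right within each level.
Level 0: fig
Level 1: ash
Level 2: bay
Level 3: pear, fern
Level 4: rose, moss, mint
Level 5: rye, hop, ivy, cedar
Level 6: sage, lily, reed
Level 7: yew, aster
Level 8: plum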